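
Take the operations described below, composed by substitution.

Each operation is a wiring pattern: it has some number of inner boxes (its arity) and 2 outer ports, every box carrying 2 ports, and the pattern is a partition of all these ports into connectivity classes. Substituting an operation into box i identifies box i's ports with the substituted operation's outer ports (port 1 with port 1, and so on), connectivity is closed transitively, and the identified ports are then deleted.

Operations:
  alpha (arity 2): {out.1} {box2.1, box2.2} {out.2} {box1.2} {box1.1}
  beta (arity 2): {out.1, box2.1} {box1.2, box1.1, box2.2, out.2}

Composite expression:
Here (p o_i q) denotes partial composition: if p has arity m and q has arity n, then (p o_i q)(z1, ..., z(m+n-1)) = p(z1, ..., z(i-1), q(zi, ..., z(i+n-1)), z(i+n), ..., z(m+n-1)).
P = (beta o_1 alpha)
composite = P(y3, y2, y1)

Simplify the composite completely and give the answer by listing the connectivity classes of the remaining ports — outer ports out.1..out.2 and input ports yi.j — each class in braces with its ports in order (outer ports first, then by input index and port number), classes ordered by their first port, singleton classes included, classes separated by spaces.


Two ports join when wires chain via beta-identified ports.
alpha over (y3, y2) gives {out.1} {out.2} {y2.1, y2.2} {y3.1} {y3.2}, out.j being that stage's outer ports
beta over (y3, y2, y1) gives {out.1, y1.1} {out.2, y1.2} {y2.1, y2.2} {y3.1} {y3.2}, out.j being that stage's outer ports

{out.1, y1.1} {out.2, y1.2} {y2.1, y2.2} {y3.1} {y3.2}


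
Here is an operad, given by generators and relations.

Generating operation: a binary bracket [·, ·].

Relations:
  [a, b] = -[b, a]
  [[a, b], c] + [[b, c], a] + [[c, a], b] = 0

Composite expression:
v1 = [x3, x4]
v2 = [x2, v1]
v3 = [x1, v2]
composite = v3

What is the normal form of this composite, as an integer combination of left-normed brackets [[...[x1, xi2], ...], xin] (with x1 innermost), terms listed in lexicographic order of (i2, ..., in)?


[[[x1, x2], x3], x4] - [[[x1, x2], x4], x3] - [[[x1, x3], x4], x2] + [[[x1, x4], x3], x2]

A multilinear Lie element is pinned by x1-initial words (x1 innermost).
Composite bracket: [x1, [x2, [x3, x4]]]
The bracket unfolds into 8 signed words via [a, b] = ab - ba (2^3 = 8).
Collect the words opening with x1:
  x1x2x3x4 (sign +1) contributes +[[[x1, x2], x3], x4]
  x1x2x4x3 (sign -1) contributes -[[[x1, x2], x4], x3]
  x1x3x4x2 (sign -1) contributes -[[[x1, x3], x4], x2]
  x1x4x3x2 (sign +1) contributes +[[[x1, x4], x3], x2]


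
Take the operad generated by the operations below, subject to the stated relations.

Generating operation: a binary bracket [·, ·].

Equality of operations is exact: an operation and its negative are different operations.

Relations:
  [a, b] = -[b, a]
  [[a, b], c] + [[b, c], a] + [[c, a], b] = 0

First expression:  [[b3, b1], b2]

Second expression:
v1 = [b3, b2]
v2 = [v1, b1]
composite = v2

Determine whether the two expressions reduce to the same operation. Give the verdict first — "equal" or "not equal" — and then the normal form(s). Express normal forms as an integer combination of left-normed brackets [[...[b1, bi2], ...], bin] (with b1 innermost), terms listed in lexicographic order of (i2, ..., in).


not equal; the first gives -[[b1, b3], b2] and the second [[b1, b2], b3] - [[b1, b3], b2]

The first expression reduces to -[[b1, b3], b2]
The second expression reduces to [[b1, b2], b3] - [[b1, b3], b2]
Distinct normal forms: not equal.


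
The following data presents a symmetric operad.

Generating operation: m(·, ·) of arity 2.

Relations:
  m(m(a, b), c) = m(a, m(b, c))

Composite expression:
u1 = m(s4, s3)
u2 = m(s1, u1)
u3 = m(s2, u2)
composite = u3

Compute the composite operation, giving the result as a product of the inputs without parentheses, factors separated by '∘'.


s2 ∘ s1 ∘ s4 ∘ s3

Key point: m is associative — brackets drop, the s-order remains.
m(s4, s3) reduces to s4 ∘ s3
m(s1, m(s4, s3)) reduces to s1 ∘ s4 ∘ s3
m(s2, m(s1, m(s4, s3))) reduces to s2 ∘ s1 ∘ s4 ∘ s3


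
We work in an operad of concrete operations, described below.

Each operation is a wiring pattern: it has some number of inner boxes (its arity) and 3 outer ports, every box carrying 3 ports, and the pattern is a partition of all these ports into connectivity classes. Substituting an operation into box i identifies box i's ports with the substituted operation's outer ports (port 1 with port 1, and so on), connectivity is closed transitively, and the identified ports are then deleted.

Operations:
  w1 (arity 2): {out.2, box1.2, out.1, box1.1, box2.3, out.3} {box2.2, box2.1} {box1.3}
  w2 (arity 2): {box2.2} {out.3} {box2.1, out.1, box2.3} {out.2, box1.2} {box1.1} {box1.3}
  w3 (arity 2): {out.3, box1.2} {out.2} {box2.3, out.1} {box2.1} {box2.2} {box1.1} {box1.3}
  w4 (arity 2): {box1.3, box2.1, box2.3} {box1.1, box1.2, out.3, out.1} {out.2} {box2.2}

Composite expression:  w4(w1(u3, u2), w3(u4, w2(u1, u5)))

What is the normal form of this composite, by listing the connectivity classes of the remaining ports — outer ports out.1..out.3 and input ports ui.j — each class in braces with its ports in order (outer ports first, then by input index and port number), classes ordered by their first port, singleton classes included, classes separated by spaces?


{out.1, out.3, u2.3, u3.1, u3.2, u4.2} {out.2} {u1.1} {u1.2} {u1.3} {u2.1, u2.2} {u3.3} {u4.1} {u4.3} {u5.1, u5.3} {u5.2}

After gluing at w4, chains via deleted ports link the u-ports.
stage w1: inputs (u3, u2), connectivity {out.1, out.2, out.3, u2.3, u3.1, u3.2} {u2.1, u2.2} {u3.3}, out.j its boundary
stage w2: inputs (u1, u5), connectivity {out.1, u5.1, u5.3} {out.2, u1.2} {out.3} {u1.1} {u1.3} {u5.2}, out.j its boundary
stage w3: inputs (u4, u1, u5), connectivity {out.1} {out.2} {out.3, u4.2} {u1.1} {u1.2} {u1.3} {u4.1} {u4.3} {u5.1, u5.3} {u5.2}, out.j its boundary
stage w4: inputs (u3, u2, u4, u1, u5), connectivity {out.1, out.3, u2.3, u3.1, u3.2, u4.2} {out.2} {u1.1} {u1.2} {u1.3} {u2.1, u2.2} {u3.3} {u4.1} {u4.3} {u5.1, u5.3} {u5.2}, out.j its boundary


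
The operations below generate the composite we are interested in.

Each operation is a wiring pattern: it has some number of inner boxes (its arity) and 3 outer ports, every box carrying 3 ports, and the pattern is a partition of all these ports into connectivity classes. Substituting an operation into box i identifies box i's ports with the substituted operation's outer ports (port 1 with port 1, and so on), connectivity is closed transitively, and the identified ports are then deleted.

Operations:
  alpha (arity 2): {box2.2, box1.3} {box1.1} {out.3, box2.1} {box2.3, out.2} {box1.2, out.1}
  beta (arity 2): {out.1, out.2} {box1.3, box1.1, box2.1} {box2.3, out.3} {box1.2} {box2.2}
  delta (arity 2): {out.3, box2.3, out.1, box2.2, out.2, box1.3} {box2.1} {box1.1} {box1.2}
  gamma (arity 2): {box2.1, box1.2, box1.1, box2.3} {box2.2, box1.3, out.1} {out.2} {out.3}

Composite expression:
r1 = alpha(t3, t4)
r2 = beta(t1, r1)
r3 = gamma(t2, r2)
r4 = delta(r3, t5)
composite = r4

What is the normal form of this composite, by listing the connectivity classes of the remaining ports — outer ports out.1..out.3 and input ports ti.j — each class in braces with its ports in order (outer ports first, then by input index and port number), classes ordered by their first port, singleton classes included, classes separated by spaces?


{out.1, out.2, out.3, t5.2, t5.3} {t1.1, t1.3, t3.2} {t1.2} {t2.1, t2.2, t2.3, t4.1} {t3.1} {t3.3, t4.2} {t4.3} {t5.1}


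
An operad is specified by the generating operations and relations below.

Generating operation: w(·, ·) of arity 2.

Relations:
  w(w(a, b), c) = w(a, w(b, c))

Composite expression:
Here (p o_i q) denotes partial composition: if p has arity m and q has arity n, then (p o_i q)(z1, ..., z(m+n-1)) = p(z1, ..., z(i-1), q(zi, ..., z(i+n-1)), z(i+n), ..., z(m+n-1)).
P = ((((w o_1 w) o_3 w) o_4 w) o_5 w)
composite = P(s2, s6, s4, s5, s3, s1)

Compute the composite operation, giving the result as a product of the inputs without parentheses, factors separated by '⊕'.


s2 ⊕ s6 ⊕ s4 ⊕ s5 ⊕ s3 ⊕ s1

Every regrouping of w is equal, so read the s-inputs in written order.
w(s2, s6) unparenthesizes to s2 ⊕ s6
w(s3, s1) unparenthesizes to s3 ⊕ s1
w(s5, w(s3, s1)) unparenthesizes to s5 ⊕ s3 ⊕ s1
w(s4, w(s5, w(s3, s1))) unparenthesizes to s4 ⊕ s5 ⊕ s3 ⊕ s1
w(w(s2, s6), w(s4, w(s5, w(s3, s1)))) unparenthesizes to s2 ⊕ s6 ⊕ s4 ⊕ s5 ⊕ s3 ⊕ s1


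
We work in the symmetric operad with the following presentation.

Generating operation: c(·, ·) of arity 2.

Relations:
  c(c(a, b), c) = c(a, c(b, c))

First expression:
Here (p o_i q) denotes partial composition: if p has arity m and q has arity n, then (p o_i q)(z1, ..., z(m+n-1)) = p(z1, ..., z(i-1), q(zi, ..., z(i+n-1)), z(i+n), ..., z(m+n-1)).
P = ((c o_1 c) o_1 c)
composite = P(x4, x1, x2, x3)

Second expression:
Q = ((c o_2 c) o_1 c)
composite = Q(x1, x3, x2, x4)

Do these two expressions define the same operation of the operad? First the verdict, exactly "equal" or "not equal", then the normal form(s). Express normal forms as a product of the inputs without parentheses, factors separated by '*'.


not equal: they reduce to x4 * x1 * x2 * x3 and x1 * x3 * x2 * x4

Normal form of the first expression: x4 * x1 * x2 * x3
Normal form of the second expression: x1 * x3 * x2 * x4
Distinct normal forms: not equal.


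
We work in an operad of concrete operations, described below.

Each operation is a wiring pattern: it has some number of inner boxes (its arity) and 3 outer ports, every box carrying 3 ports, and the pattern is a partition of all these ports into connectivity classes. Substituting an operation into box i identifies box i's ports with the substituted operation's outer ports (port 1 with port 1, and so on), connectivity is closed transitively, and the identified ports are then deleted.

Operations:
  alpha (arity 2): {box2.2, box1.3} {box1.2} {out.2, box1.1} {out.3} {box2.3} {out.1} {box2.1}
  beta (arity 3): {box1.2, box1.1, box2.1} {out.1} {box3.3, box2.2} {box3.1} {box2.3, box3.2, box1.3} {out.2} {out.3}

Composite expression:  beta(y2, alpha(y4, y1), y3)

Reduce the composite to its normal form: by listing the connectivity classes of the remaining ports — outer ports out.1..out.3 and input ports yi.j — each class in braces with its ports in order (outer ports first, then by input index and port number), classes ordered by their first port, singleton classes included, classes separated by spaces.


{out.1} {out.2} {out.3} {y1.1} {y1.2, y4.3} {y1.3} {y2.1, y2.2} {y2.3, y3.2} {y3.1} {y3.3, y4.1} {y4.2}

After gluing at beta, chains via deleted ports link the y-ports.
stage alpha: inputs (y4, y1), connectivity {out.1} {out.2, y4.1} {out.3} {y1.1} {y1.2, y4.3} {y1.3} {y4.2}, out.j its boundary
stage beta: inputs (y2, y4, y1, y3), connectivity {out.1} {out.2} {out.3} {y1.1} {y1.2, y4.3} {y1.3} {y2.1, y2.2} {y2.3, y3.2} {y3.1} {y3.3, y4.1} {y4.2}, out.j its boundary


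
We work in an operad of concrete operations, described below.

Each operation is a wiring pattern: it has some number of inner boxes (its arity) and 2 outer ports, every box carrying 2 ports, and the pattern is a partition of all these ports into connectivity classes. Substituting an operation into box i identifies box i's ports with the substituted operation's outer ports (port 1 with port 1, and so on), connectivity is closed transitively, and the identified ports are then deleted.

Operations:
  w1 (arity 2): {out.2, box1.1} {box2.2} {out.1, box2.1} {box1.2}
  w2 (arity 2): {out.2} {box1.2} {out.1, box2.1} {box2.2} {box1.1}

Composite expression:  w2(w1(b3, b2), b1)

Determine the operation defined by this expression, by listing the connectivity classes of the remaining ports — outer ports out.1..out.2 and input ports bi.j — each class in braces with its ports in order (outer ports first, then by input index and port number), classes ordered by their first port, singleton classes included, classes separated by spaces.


Connectivity passes through glued w2-boundaries; trace each wire chain.
w1 over (b3, b2) gives {out.1, b2.1} {out.2, b3.1} {b2.2} {b3.2}, out.j being that stage's outer ports
w2 over (b3, b2, b1) gives {out.1, b1.1} {out.2} {b1.2} {b2.1} {b2.2} {b3.1} {b3.2}, out.j being that stage's outer ports

{out.1, b1.1} {out.2} {b1.2} {b2.1} {b2.2} {b3.1} {b3.2}


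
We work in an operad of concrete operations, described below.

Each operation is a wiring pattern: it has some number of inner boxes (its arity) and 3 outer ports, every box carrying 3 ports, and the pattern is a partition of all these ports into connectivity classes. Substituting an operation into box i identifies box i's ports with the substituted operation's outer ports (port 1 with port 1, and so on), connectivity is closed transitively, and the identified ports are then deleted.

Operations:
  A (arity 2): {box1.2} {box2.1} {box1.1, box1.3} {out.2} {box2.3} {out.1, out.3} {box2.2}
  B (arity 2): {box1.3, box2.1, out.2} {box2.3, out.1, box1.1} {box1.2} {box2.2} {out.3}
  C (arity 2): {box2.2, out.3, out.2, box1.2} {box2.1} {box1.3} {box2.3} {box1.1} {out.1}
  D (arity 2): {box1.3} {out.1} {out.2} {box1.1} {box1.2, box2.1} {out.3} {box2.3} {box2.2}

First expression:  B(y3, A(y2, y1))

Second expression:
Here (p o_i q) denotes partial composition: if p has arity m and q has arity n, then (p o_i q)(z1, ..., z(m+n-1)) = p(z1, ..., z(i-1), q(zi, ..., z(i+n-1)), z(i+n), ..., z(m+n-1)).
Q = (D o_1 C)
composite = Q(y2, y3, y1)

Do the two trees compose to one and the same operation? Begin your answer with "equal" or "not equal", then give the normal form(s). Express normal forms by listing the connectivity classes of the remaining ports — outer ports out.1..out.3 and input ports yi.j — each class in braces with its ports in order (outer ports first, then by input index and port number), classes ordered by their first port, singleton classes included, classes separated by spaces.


not equal; first: {out.1, out.2, y3.1, y3.3} {out.3} {y1.1} {y1.2} {y1.3} {y2.1, y2.3} {y2.2} {y3.2}; second: {out.1} {out.2} {out.3} {y1.1, y2.2, y3.2} {y1.2} {y1.3} {y2.1} {y2.3} {y3.1} {y3.3}


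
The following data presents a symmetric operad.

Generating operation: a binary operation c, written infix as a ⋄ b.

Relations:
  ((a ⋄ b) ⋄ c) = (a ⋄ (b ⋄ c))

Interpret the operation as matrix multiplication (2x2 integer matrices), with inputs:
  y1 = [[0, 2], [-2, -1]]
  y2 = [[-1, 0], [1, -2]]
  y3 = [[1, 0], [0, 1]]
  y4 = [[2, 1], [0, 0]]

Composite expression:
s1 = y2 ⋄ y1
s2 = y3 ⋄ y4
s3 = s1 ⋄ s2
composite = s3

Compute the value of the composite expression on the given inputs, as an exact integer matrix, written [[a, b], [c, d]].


[[0, 0], [8, 4]]

(y2 ⋄ y1) = [[0, -2], [4, 4]]
(y3 ⋄ y4) = [[2, 1], [0, 0]]
((y2 ⋄ y1) ⋄ (y3 ⋄ y4)) = [[0, 0], [8, 4]]


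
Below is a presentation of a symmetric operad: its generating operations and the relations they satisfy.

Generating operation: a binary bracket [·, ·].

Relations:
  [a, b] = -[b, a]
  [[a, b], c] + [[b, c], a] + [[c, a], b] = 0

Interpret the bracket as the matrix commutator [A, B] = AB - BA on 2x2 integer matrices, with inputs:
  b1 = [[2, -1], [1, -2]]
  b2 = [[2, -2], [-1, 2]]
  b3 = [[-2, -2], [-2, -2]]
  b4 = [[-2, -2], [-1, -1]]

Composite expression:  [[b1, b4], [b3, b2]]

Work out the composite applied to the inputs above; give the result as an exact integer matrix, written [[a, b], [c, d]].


[[0, -36], [-12, 0]]

[b1, b4] = [[3, -9], [3, -3]]
[b3, b2] = [[-2, 0], [0, 2]]
[[b1, b4], [b3, b2]] = [[0, -36], [-12, 0]]


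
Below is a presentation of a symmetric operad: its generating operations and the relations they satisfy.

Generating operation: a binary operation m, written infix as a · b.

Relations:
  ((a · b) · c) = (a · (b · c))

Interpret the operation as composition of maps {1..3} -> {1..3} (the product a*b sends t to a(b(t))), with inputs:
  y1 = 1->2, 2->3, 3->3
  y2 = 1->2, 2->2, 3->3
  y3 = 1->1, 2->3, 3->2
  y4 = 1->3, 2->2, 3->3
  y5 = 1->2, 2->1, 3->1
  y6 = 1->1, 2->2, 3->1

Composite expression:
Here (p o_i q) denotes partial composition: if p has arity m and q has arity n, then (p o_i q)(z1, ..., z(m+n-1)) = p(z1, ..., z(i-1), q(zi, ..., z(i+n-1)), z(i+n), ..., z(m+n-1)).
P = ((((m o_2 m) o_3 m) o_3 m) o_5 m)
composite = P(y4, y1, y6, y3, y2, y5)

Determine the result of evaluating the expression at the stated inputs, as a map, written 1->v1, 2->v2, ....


1->2, 2->2, 3->2

(y6 · y3) = 1->1, 2->1, 3->2
(y2 · y5) = 1->2, 2->2, 3->2
((y6 · y3) · (y2 · y5)) = 1->1, 2->1, 3->1
(y1 · ((y6 · y3) · (y2 · y5))) = 1->2, 2->2, 3->2
(y4 · (y1 · ((y6 · y3) · (y2 · y5)))) = 1->2, 2->2, 3->2


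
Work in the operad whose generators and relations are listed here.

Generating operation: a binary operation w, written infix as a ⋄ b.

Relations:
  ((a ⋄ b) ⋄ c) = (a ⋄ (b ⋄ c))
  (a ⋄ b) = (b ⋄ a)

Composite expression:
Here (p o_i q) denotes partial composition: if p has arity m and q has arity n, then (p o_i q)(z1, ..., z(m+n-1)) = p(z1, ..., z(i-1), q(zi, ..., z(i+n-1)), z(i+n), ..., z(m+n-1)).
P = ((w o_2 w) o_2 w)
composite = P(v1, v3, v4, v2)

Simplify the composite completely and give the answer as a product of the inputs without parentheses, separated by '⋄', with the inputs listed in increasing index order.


v1 ⋄ v2 ⋄ v3 ⋄ v4

Any arrangement under w is one operation, so sort the v-inputs.
(v3 ⋄ v4) reduces to v3 ⋄ v4
((v3 ⋄ v4) ⋄ v2) reduces to v3 ⋄ v4 ⋄ v2
(v1 ⋄ ((v3 ⋄ v4) ⋄ v2)) reduces to v1 ⋄ v3 ⋄ v4 ⋄ v2
sorting the factors by input index: v1 ⋄ v2 ⋄ v3 ⋄ v4


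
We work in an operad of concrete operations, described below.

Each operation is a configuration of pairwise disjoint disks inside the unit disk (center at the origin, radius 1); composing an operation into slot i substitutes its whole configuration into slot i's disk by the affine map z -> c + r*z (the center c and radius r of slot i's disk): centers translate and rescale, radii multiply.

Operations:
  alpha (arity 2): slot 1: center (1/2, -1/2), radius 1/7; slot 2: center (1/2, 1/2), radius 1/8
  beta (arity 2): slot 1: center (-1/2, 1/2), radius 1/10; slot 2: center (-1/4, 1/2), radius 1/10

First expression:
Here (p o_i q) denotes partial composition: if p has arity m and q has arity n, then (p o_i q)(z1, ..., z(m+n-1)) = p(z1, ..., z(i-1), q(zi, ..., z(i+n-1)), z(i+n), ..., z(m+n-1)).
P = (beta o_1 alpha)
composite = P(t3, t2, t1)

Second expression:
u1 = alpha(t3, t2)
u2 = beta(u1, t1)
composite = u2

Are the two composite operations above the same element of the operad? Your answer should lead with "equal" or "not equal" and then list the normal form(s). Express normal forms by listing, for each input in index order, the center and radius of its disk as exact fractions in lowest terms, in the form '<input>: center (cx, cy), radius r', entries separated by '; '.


equal; both compose to t1: center (-1/4, 1/2), radius 1/10; t2: center (-9/20, 11/20), radius 1/80; t3: center (-9/20, 9/20), radius 1/70


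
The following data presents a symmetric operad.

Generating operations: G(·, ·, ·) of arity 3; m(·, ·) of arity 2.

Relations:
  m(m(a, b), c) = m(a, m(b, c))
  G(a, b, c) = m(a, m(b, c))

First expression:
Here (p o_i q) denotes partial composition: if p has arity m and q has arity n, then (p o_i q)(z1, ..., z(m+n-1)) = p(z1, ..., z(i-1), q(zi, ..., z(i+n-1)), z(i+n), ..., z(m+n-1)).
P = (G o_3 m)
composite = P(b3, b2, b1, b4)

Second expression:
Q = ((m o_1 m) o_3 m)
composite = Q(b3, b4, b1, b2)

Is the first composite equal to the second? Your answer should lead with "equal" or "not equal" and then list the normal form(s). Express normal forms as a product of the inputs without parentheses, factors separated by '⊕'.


The first expression, normalized: b3 ⊕ b2 ⊕ b1 ⊕ b4
The second expression, normalized: b3 ⊕ b4 ⊕ b1 ⊕ b2
No match — not equal.

not equal: they reduce to b3 ⊕ b2 ⊕ b1 ⊕ b4 and b3 ⊕ b4 ⊕ b1 ⊕ b2


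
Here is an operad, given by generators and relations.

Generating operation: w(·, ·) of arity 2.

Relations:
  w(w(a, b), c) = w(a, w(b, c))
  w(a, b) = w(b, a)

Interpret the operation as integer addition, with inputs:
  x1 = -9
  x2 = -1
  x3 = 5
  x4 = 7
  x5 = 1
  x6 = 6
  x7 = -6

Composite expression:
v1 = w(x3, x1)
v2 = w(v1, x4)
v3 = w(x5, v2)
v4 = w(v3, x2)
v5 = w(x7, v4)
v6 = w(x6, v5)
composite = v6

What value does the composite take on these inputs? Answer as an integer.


w(x3, x1) = -4
w(w(x3, x1), x4) = 3
w(x5, w(w(x3, x1), x4)) = 4
w(w(x5, w(w(x3, x1), x4)), x2) = 3
w(x7, w(w(x5, w(w(x3, x1), x4)), x2)) = -3
w(x6, w(x7, w(w(x5, w(w(x3, x1), x4)), x2))) = 3

3


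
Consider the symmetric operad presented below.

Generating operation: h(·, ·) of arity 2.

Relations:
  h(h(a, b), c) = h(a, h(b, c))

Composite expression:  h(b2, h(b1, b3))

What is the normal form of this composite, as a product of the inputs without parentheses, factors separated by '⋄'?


b2 ⋄ b1 ⋄ b3


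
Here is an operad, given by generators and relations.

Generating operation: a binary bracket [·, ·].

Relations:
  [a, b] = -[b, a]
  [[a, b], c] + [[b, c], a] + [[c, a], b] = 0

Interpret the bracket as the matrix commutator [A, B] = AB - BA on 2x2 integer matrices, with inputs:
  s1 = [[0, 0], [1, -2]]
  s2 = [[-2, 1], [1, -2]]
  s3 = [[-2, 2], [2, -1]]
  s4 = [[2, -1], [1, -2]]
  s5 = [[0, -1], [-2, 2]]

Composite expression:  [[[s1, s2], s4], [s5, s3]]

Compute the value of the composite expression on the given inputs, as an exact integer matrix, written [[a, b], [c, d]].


[[-66, 24], [-24, 66]]

[s1, s2] = [[-1, 2], [-2, 1]]
[[s1, s2], s4] = [[0, -6], [-6, 0]]
[s5, s3] = [[2, -5], [6, -2]]
[[[s1, s2], s4], [s5, s3]] = [[-66, 24], [-24, 66]]


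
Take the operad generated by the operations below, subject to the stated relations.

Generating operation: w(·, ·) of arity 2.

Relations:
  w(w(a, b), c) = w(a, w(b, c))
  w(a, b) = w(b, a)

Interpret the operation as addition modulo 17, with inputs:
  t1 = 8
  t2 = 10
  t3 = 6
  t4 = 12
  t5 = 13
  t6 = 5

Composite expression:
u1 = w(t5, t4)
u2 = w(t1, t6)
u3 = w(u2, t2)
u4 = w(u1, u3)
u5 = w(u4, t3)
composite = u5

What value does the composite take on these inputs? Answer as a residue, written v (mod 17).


3 (mod 17)

w(t5, t4) = 8
w(t1, t6) = 13
w(w(t1, t6), t2) = 6
w(w(t5, t4), w(w(t1, t6), t2)) = 14
w(w(w(t5, t4), w(w(t1, t6), t2)), t3) = 3


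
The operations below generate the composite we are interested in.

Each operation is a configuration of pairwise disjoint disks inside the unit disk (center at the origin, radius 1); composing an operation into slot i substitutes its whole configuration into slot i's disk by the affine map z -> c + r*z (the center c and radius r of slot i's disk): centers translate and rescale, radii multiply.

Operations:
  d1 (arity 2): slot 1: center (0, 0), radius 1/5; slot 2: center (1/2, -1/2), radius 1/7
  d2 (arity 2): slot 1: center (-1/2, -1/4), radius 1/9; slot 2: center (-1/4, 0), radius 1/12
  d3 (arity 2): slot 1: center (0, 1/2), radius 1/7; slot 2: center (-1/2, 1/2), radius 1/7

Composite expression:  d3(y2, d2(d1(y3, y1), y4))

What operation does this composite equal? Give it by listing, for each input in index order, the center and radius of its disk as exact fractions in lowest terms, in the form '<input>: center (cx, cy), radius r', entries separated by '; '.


Only the slot chain above each y matters under d3; compose those maps.
tracing y2 down its 1-map path: center (0, 1/2), radius 1/7
tracing y3 down its 3-map path: center (-4/7, 13/28), radius 1/315
tracing y1 down its 3-map path: center (-71/126, 115/252), radius 1/441
tracing y4 down its 2-map path: center (-15/28, 1/2), radius 1/84

y1: center (-71/126, 115/252), radius 1/441; y2: center (0, 1/2), radius 1/7; y3: center (-4/7, 13/28), radius 1/315; y4: center (-15/28, 1/2), radius 1/84


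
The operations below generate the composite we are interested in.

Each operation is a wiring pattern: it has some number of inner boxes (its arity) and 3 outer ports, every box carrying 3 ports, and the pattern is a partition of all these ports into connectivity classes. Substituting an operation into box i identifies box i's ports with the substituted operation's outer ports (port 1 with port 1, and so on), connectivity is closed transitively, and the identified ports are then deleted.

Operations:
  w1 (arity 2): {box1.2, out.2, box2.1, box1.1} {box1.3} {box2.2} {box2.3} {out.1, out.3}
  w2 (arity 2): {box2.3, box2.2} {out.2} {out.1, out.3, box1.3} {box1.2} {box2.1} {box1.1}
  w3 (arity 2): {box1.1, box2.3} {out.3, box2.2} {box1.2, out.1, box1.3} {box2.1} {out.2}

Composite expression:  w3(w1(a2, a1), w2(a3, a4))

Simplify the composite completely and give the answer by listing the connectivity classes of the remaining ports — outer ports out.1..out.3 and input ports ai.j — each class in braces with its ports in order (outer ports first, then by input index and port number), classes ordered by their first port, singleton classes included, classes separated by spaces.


Substituting into w3 glues patterns; closure does the rest.
w1 over (a2, a1) gives {out.1, out.3} {out.2, a1.1, a2.1, a2.2} {a1.2} {a1.3} {a2.3}, out.j being that stage's outer ports
w2 over (a3, a4) gives {out.1, out.3, a3.3} {out.2} {a3.1} {a3.2} {a4.1} {a4.2, a4.3}, out.j being that stage's outer ports
w3 over (a2, a1, a3, a4) gives {out.1, a1.1, a2.1, a2.2, a3.3} {out.2} {out.3} {a1.2} {a1.3} {a2.3} {a3.1} {a3.2} {a4.1} {a4.2, a4.3}, out.j being that stage's outer ports

{out.1, a1.1, a2.1, a2.2, a3.3} {out.2} {out.3} {a1.2} {a1.3} {a2.3} {a3.1} {a3.2} {a4.1} {a4.2, a4.3}


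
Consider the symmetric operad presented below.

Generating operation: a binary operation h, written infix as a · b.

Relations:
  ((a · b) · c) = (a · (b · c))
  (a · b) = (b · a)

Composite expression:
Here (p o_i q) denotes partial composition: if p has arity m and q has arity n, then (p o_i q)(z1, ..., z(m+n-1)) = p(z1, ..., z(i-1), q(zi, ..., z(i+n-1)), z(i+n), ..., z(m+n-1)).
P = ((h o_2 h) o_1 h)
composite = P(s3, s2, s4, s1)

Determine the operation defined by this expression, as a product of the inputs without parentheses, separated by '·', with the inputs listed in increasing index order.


s1 · s2 · s3 · s4


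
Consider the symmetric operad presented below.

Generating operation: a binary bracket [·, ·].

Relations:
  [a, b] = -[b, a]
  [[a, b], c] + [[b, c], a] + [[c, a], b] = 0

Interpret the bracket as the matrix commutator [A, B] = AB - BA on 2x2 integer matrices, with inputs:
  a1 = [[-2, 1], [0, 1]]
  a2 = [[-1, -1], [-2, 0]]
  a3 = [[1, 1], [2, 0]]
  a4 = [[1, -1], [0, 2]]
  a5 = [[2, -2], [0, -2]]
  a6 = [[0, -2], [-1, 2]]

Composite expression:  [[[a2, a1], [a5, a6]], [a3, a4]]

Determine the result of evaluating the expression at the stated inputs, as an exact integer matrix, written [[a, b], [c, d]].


[[64, 128], [256, -64]]


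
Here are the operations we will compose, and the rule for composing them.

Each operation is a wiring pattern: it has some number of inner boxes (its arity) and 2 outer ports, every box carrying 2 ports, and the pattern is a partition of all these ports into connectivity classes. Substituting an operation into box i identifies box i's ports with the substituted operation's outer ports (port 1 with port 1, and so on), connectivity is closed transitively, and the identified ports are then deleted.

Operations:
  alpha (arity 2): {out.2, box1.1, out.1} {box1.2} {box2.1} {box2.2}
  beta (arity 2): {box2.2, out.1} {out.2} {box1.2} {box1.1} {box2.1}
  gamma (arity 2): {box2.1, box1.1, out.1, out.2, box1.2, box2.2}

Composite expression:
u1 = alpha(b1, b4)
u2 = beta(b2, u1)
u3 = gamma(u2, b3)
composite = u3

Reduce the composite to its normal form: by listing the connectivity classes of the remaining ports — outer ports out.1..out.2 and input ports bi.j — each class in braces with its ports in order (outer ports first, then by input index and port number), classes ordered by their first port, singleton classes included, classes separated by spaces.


Treat the ports identified at gamma as solder joints: merge, then drop.
alpha over (b1, b4) gives {out.1, out.2, b1.1} {b1.2} {b4.1} {b4.2}, out.j being that stage's outer ports
beta over (b2, b1, b4) gives {out.1, b1.1} {out.2} {b1.2} {b2.1} {b2.2} {b4.1} {b4.2}, out.j being that stage's outer ports
gamma over (b2, b1, b4, b3) gives {out.1, out.2, b1.1, b3.1, b3.2} {b1.2} {b2.1} {b2.2} {b4.1} {b4.2}, out.j being that stage's outer ports

{out.1, out.2, b1.1, b3.1, b3.2} {b1.2} {b2.1} {b2.2} {b4.1} {b4.2}


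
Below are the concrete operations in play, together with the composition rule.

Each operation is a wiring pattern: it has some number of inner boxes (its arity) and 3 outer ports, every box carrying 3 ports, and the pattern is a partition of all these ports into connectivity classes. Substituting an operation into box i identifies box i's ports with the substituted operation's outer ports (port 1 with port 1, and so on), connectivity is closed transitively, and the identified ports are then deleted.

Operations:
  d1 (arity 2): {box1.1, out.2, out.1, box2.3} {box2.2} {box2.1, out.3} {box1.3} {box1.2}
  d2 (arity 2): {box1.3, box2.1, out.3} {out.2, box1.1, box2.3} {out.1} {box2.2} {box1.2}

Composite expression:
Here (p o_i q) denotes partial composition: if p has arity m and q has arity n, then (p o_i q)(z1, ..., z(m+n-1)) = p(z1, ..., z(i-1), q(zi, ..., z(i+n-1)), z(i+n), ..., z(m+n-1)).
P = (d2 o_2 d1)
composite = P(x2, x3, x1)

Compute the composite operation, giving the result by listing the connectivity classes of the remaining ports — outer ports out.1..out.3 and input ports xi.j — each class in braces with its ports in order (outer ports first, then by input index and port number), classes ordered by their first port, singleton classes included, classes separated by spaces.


Reachability decides: close wires over d2-identified ports.
through d1, on inputs (x3, x1): {out.1, out.2, x1.3, x3.1} {out.3, x1.1} {x1.2} {x3.2} {x3.3} (out.j = stage outer ports)
through d2, on inputs (x2, x3, x1): {out.1} {out.2, x1.1, x2.1} {out.3, x1.3, x2.3, x3.1} {x1.2} {x2.2} {x3.2} {x3.3} (out.j = stage outer ports)

{out.1} {out.2, x1.1, x2.1} {out.3, x1.3, x2.3, x3.1} {x1.2} {x2.2} {x3.2} {x3.3}


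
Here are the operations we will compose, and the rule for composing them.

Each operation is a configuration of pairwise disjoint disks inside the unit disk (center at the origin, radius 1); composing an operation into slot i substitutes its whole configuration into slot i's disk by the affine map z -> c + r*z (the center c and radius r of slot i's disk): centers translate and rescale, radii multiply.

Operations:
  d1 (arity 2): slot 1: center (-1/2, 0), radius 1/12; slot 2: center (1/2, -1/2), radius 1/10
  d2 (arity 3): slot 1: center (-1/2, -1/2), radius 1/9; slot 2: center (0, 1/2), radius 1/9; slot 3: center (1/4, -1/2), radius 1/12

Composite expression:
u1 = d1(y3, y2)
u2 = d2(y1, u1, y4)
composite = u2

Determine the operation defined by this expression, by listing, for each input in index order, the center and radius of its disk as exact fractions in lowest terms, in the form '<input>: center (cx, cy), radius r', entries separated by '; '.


y1: center (-1/2, -1/2), radius 1/9; y2: center (1/18, 4/9), radius 1/90; y3: center (-1/18, 1/2), radius 1/108; y4: center (1/4, -1/2), radius 1/12

Below d2, radii multiply path by path; the y-disk centers shift.
input y1: composing its 1 substitution step yields center (-1/2, -1/2), radius 1/9
input y3: composing its 2 substitution steps yields center (-1/18, 1/2), radius 1/108
input y2: composing its 2 substitution steps yields center (1/18, 4/9), radius 1/90
input y4: composing its 1 substitution step yields center (1/4, -1/2), radius 1/12


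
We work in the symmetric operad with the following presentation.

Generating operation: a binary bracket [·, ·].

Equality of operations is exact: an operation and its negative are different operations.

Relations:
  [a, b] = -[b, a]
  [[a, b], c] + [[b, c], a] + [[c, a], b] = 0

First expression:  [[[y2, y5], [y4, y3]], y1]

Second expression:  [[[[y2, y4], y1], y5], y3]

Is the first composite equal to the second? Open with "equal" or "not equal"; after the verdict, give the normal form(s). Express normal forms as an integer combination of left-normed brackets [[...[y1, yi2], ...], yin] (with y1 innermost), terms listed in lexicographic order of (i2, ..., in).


not equal: they reduce to [[[[y1, y2], y5], y3], y4] - [[[[y1, y2], y5], y4], y3] - [[[[y1, y3], y4], y2], y5] + [[[[y1, y3], y4], y5], y2] + [[[[y1, y4], y3], y2], y5] - [[[[y1, y4], y3], y5], y2] - [[[[y1, y5], y2], y3], y4] + [[[[y1, y5], y2], y4], y3] and -[[[[y1, y2], y4], y5], y3] + [[[[y1, y4], y2], y5], y3]

In normal form, the first expression is [[[[y1, y2], y5], y3], y4] - [[[[y1, y2], y5], y4], y3] - [[[[y1, y3], y4], y2], y5] + [[[[y1, y3], y4], y5], y2] + [[[[y1, y4], y3], y2], y5] - [[[[y1, y4], y3], y5], y2] - [[[[y1, y5], y2], y3], y4] + [[[[y1, y5], y2], y4], y3]
In normal form, the second expression is -[[[[y1, y2], y4], y5], y3] + [[[[y1, y4], y2], y5], y3]
No match — not equal.


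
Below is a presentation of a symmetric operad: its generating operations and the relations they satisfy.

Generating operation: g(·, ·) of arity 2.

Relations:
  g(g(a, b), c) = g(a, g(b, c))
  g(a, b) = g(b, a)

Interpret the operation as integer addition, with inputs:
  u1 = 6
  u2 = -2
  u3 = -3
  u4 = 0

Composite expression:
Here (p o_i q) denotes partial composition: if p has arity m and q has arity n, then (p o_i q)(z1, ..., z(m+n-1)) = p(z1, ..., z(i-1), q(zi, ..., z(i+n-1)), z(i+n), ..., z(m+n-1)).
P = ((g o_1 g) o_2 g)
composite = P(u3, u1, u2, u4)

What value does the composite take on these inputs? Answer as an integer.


1

g(u1, u2) = 4
g(u3, g(u1, u2)) = 1
g(g(u3, g(u1, u2)), u4) = 1


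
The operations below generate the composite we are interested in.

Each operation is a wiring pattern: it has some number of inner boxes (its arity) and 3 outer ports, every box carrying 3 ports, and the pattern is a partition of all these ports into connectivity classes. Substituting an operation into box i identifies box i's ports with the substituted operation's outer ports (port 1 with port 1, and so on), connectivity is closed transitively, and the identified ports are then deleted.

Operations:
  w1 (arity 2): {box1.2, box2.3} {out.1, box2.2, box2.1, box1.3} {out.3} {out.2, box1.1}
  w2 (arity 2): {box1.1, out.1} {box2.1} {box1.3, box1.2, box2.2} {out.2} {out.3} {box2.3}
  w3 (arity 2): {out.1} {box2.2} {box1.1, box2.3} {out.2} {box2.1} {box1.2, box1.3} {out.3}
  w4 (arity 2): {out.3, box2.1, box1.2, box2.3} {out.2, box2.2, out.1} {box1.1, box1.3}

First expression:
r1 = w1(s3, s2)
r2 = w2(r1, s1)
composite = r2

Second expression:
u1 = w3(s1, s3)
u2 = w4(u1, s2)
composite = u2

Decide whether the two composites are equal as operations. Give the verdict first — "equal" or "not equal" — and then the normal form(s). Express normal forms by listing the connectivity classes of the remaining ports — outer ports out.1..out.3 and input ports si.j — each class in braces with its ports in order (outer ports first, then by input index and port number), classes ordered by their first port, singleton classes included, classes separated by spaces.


In normal form, the first expression is {out.1, s2.1, s2.2, s3.3} {out.2} {out.3} {s1.1} {s1.2, s3.1} {s1.3} {s2.3, s3.2}
In normal form, the second expression is {out.1, out.2, s2.2} {out.3, s2.1, s2.3} {s1.1, s3.3} {s1.2, s1.3} {s3.1} {s3.2}
They disagree, so not equal.

not equal — first {out.1, s2.1, s2.2, s3.3} {out.2} {out.3} {s1.1} {s1.2, s3.1} {s1.3} {s2.3, s3.2}, second {out.1, out.2, s2.2} {out.3, s2.1, s2.3} {s1.1, s3.3} {s1.2, s1.3} {s3.1} {s3.2}


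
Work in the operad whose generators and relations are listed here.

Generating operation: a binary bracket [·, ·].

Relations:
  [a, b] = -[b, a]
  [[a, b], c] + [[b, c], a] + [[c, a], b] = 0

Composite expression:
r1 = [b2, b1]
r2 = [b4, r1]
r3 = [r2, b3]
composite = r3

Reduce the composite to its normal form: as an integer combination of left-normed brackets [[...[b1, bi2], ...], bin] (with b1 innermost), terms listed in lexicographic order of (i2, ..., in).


[[[b1, b2], b4], b3]

Antisymmetry and Jacobi reduce to b1-anchored left-normed brackets.
Composite bracket: [[b4, [b2, b1]], b3]
Applying ab - ba throughout gives 8 signed words (2^3 = 8).
Words beginning with b1 determine it all:
  the word b1b2b4b3 carries sign +1 and contributes +[[[b1, b2], b4], b3]


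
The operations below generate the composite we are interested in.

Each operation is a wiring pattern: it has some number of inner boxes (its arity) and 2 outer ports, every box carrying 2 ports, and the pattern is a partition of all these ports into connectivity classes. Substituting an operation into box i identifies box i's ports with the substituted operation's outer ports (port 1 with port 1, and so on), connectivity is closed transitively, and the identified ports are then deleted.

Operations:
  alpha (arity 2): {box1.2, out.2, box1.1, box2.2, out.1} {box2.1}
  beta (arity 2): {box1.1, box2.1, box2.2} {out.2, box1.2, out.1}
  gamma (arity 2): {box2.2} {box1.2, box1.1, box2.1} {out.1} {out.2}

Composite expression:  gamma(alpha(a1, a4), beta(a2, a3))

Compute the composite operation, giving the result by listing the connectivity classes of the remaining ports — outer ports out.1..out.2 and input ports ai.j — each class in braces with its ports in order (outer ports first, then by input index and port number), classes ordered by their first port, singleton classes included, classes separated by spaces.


{out.1} {out.2} {a1.1, a1.2, a2.2, a4.2} {a2.1, a3.1, a3.2} {a4.1}

Treat the ports identified at gamma as solder joints: merge, then drop.
after alpha, the pattern on (a1, a4) reads {out.1, out.2, a1.1, a1.2, a4.2} {a4.1} (out.j = its outer ports)
after beta, the pattern on (a2, a3) reads {out.1, out.2, a2.2} {a2.1, a3.1, a3.2} (out.j = its outer ports)
after gamma, the pattern on (a1, a4, a2, a3) reads {out.1} {out.2} {a1.1, a1.2, a2.2, a4.2} {a2.1, a3.1, a3.2} {a4.1} (out.j = its outer ports)


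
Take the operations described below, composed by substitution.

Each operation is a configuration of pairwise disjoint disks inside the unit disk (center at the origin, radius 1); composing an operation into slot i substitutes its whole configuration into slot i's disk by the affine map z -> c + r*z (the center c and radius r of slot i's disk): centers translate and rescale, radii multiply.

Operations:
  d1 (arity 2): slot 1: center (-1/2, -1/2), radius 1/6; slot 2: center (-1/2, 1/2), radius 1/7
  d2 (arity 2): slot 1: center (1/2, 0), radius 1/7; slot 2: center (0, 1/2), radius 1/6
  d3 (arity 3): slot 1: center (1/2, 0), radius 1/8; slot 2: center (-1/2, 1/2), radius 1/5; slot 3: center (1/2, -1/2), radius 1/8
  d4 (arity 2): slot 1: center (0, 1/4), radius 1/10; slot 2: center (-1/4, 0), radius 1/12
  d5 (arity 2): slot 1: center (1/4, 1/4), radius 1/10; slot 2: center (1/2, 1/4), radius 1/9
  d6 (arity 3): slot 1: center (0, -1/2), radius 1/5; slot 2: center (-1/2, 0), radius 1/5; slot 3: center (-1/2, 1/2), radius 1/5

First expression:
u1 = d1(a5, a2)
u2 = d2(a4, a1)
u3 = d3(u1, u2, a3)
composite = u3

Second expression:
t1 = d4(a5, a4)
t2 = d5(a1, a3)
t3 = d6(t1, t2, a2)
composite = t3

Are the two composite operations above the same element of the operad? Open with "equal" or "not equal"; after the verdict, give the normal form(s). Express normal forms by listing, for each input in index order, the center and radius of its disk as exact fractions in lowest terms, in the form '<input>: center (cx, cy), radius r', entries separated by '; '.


not equal; first: a1: center (-1/2, 3/5), radius 1/30; a2: center (7/16, 1/16), radius 1/56; a3: center (1/2, -1/2), radius 1/8; a4: center (-2/5, 1/2), radius 1/35; a5: center (7/16, -1/16), radius 1/48; second: a1: center (-9/20, 1/20), radius 1/50; a2: center (-1/2, 1/2), radius 1/5; a3: center (-2/5, 1/20), radius 1/45; a4: center (-1/20, -1/2), radius 1/60; a5: center (0, -9/20), radius 1/50

The first expression reduces to a1: center (-1/2, 3/5), radius 1/30; a2: center (7/16, 1/16), radius 1/56; a3: center (1/2, -1/2), radius 1/8; a4: center (-2/5, 1/2), radius 1/35; a5: center (7/16, -1/16), radius 1/48
The second expression reduces to a1: center (-9/20, 1/20), radius 1/50; a2: center (-1/2, 1/2), radius 1/5; a3: center (-2/5, 1/20), radius 1/45; a4: center (-1/20, -1/2), radius 1/60; a5: center (0, -9/20), radius 1/50
Distinct normal forms: not equal.
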